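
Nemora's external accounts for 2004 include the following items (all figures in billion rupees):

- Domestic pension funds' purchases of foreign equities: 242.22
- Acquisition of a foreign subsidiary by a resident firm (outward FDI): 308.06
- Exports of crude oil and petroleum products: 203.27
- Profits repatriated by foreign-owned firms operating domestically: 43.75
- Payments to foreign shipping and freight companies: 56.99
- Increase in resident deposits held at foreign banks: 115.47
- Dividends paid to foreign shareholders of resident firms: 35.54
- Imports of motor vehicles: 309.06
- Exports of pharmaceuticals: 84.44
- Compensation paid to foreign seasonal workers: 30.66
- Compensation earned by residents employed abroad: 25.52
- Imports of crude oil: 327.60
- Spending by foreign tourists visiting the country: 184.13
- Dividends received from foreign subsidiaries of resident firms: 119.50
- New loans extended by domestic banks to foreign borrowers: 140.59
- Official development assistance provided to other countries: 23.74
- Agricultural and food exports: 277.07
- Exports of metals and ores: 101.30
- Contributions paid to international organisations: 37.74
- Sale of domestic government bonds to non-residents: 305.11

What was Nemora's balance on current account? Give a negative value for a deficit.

130.15

Goods: 101.30 + 277.07 - 309.06 - 327.60 + 203.27 + 84.44 = 29.42
Services: 184.13 - 56.99 = 127.14
Primary income: 25.52 - 35.54 - 30.66 + 119.50 - 43.75 = 35.07
Secondary income: -23.74 - 37.74 = -61.48
Current account = 29.42 + 127.14 + 35.07 + (-61.48) = 130.15
(Excluded from the current account — financial account: domestic pension funds' purchases of foreign equities 242.22, acquisition of a foreign subsidiary by a resident firm (outward FDI) 308.06, increase in resident deposits held at foreign banks 115.47, new loans extended by domestic banks to foreign borrowers 140.59, sale of domestic government bonds to non-residents 305.11.)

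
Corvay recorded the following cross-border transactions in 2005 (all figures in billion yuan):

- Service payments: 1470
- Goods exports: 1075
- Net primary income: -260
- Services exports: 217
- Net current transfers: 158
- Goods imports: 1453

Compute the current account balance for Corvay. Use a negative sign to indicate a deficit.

Goods balance = 1075 - 1453 = -378
Services balance = 217 - 1470 = -1253
Trade balance (goods + services) = -378 + (-1253) = -1631
Net primary income = -260
Net secondary income = 158
Current account = -1631 + (-260) + 158 = -1733

-1733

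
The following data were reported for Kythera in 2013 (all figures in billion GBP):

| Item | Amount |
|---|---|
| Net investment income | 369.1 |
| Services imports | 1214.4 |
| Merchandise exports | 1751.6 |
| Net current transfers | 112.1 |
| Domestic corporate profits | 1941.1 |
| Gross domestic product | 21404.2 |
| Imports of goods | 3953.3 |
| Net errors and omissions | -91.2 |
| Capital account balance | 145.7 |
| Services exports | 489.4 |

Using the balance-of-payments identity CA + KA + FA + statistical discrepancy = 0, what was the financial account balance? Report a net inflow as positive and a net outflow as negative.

2391.0

Goods balance = 1751.6 - 3953.3 = -2201.7
Services balance = 489.4 - 1214.4 = -725.0
Trade balance (goods + services) = -2201.7 + (-725.0) = -2926.7
Net primary income = 369.1
Net secondary income = 112.1
Current account = -2926.7 + 369.1 + 112.1 = -2445.5
Financial account = -(-2445.5 + 145.7 + (-91.2)) = 2391.0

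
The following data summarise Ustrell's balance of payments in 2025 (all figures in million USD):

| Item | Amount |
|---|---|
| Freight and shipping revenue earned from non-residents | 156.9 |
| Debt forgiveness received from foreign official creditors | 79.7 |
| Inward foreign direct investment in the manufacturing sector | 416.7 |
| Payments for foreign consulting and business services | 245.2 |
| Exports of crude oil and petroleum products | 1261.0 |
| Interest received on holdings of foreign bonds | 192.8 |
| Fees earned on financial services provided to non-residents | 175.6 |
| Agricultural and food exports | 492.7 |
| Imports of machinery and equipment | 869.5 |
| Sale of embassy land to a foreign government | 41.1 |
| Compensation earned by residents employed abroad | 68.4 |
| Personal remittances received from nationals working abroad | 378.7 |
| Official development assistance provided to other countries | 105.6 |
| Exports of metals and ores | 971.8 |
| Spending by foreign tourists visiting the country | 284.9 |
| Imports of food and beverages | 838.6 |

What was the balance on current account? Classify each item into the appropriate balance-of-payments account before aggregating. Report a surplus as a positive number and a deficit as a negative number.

1923.9

Goods: -869.5 - 838.6 + 1261.0 + 492.7 + 971.8 = 1017.4
Services: -245.2 + 284.9 + 175.6 + 156.9 = 372.2
Primary income: 192.8 + 68.4 = 261.2
Secondary income: -105.6 + 378.7 = 273.1
Current account = 1017.4 + 372.2 + 261.2 + 273.1 = 1923.9
(Excluded from the current account — capital account: debt forgiveness received from foreign official creditors 79.7, sale of embassy land to a foreign government 41.1; financial account: inward foreign direct investment in the manufacturing sector 416.7.)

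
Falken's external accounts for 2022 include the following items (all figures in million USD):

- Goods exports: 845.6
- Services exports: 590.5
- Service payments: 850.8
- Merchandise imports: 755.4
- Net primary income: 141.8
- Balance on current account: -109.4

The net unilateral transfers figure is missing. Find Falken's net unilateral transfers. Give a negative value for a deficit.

Current account = goods balance + services balance + net primary income + net secondary income
Sum of the known components = -28.3
Net unilateral transfers = CA - (known components) = -109.4 - (-28.3) = -81.1

-81.1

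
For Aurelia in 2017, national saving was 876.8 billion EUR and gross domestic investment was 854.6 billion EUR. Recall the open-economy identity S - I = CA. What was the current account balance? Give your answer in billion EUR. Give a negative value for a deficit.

22.2

CA = S - I = 876.8 - 854.6 = 22.2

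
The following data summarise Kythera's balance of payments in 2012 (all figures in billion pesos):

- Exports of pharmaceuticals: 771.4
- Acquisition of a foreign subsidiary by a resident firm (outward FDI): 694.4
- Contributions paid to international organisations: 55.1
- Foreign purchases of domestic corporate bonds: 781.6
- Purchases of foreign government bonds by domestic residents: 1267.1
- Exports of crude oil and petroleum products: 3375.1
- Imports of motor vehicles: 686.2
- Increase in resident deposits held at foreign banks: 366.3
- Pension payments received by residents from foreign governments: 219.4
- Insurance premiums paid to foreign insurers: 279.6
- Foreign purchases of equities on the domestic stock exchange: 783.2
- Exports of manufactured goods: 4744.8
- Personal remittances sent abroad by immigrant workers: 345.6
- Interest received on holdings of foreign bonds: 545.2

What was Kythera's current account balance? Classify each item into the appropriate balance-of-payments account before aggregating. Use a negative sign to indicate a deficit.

Goods: -686.2 + 4744.8 + 3375.1 + 771.4 = 8205.1
Services: -279.6
Primary income: 545.2
Secondary income: 219.4 - 345.6 - 55.1 = -181.3
Current account = 8205.1 + (-279.6) + 545.2 + (-181.3) = 8289.4
(Excluded from the current account — financial account: acquisition of a foreign subsidiary by a resident firm (outward FDI) 694.4, foreign purchases of domestic corporate bonds 781.6, purchases of foreign government bonds by domestic residents 1267.1, increase in resident deposits held at foreign banks 366.3, foreign purchases of equities on the domestic stock exchange 783.2.)

8289.4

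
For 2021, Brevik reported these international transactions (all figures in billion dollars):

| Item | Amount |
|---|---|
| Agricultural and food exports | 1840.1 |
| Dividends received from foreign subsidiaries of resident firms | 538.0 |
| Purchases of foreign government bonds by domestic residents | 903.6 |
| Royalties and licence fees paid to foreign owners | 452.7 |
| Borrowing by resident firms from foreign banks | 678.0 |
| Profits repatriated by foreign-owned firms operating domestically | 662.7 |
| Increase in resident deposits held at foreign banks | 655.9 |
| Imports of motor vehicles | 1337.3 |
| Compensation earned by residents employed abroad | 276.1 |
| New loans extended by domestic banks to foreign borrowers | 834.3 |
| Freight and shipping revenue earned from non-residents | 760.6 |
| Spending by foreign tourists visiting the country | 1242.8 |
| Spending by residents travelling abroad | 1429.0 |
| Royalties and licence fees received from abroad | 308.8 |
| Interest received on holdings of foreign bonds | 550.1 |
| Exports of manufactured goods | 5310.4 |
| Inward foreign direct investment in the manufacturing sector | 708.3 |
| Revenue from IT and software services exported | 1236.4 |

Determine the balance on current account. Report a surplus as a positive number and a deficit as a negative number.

Goods: -1337.3 + 1840.1 + 5310.4 = 5813.2
Services: -452.7 + 308.8 + 1242.8 + 1236.4 - 1429.0 + 760.6 = 1666.9
Primary income: 276.1 + 538.0 - 662.7 + 550.1 = 701.5
Current account = 5813.2 + 1666.9 + 701.5 = 8181.6
(Excluded from the current account — financial account: purchases of foreign government bonds by domestic residents 903.6, borrowing by resident firms from foreign banks 678.0, increase in resident deposits held at foreign banks 655.9, new loans extended by domestic banks to foreign borrowers 834.3, inward foreign direct investment in the manufacturing sector 708.3.)

8181.6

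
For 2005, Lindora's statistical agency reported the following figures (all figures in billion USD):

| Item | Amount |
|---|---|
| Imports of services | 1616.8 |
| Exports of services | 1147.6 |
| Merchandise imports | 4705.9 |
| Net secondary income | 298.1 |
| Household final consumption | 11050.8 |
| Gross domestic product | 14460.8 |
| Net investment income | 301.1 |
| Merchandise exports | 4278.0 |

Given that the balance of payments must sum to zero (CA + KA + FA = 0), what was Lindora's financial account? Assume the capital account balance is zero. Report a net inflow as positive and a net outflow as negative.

297.9

Goods balance = 4278.0 - 4705.9 = -427.9
Services balance = 1147.6 - 1616.8 = -469.2
Trade balance (goods + services) = -427.9 + (-469.2) = -897.1
Net primary income = 301.1
Net secondary income = 298.1
Current account = -897.1 + 301.1 + 298.1 = -297.9
Financial account = -(-297.9) = 297.9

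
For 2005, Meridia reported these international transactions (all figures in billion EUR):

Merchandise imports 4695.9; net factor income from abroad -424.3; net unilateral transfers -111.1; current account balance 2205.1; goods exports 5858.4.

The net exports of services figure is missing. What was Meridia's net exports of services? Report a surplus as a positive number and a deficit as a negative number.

1578.0

Current account = goods balance + services balance + net primary income + net secondary income
Sum of the known components = 627.1
Net exports of services = CA - (known components) = 2205.1 - 627.1 = 1578.0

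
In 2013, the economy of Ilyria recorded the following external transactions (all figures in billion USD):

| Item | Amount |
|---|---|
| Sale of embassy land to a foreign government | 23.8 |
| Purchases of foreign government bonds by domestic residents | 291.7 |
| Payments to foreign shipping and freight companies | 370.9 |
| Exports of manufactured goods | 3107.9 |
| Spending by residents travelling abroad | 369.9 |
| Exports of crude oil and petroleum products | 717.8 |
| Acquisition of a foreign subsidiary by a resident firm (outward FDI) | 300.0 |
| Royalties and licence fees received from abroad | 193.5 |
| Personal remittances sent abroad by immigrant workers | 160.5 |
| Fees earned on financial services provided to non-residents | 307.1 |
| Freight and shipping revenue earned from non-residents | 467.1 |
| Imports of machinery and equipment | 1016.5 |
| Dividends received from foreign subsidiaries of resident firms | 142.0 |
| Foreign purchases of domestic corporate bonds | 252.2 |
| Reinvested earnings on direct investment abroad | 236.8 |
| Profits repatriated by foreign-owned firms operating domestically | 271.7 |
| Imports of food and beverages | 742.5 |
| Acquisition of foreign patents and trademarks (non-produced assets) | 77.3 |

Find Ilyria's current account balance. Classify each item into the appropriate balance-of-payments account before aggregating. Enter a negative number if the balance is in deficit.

2240.2

Goods: -742.5 + 717.8 + 3107.9 - 1016.5 = 2066.7
Services: 307.1 - 370.9 + 193.5 + 467.1 - 369.9 = 226.9
Primary income: -271.7 + 142.0 + 236.8 = 107.1
Secondary income: -160.5
Current account = 2066.7 + 226.9 + 107.1 + (-160.5) = 2240.2
(Excluded from the current account — capital account: sale of embassy land to a foreign government 23.8, acquisition of foreign patents and trademarks (non-produced assets) 77.3; financial account: purchases of foreign government bonds by domestic residents 291.7, acquisition of a foreign subsidiary by a resident firm (outward FDI) 300.0, foreign purchases of domestic corporate bonds 252.2.)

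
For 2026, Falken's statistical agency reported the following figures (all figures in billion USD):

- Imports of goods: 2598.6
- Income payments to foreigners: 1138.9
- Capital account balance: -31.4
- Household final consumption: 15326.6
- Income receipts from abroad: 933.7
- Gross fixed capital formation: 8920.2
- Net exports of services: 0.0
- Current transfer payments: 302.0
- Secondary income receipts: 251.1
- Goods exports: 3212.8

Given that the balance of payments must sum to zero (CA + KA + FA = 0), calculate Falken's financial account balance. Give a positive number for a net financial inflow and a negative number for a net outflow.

Goods balance = 3212.8 - 2598.6 = 614.2
Services balance = 0.0
Trade balance (goods + services) = 614.2 + 0.0 = 614.2
Net primary income = 933.7 - 1138.9 = -205.2
Net secondary income = 251.1 - 302.0 = -50.9
Current account = 614.2 + (-205.2) + (-50.9) = 358.1
Financial account = -(358.1 + (-31.4)) = -326.7

-326.7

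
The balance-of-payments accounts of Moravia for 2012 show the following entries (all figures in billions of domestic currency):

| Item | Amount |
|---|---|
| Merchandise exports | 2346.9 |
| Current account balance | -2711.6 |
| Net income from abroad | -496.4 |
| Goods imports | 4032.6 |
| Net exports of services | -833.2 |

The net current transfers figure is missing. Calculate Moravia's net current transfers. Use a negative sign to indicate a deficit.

Current account = goods balance + services balance + net primary income + net secondary income
Sum of the known components = -3015.3
Net current transfers = CA - (known components) = -2711.6 - (-3015.3) = 303.7

303.7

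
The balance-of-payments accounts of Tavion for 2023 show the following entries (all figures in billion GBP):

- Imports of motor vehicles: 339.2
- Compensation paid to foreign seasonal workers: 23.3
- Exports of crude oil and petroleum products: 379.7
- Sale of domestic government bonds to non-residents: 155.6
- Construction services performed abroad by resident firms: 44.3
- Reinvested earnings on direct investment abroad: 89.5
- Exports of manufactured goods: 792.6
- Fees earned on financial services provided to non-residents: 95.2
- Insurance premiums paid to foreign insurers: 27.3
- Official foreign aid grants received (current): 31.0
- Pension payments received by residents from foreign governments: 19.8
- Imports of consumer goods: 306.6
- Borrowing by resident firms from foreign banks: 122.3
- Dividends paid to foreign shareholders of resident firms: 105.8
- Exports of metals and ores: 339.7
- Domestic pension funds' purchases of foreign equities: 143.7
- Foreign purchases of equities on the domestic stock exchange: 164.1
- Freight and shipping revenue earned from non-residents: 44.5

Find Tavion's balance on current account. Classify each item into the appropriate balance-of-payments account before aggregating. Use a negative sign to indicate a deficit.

Goods: -306.6 + 792.6 + 339.7 - 339.2 + 379.7 = 866.2
Services: -27.3 + 95.2 + 44.3 + 44.5 = 156.7
Primary income: 89.5 - 23.3 - 105.8 = -39.6
Secondary income: 31.0 + 19.8 = 50.8
Current account = 866.2 + 156.7 + (-39.6) + 50.8 = 1034.1
(Excluded from the current account — financial account: sale of domestic government bonds to non-residents 155.6, borrowing by resident firms from foreign banks 122.3, domestic pension funds' purchases of foreign equities 143.7, foreign purchases of equities on the domestic stock exchange 164.1.)

1034.1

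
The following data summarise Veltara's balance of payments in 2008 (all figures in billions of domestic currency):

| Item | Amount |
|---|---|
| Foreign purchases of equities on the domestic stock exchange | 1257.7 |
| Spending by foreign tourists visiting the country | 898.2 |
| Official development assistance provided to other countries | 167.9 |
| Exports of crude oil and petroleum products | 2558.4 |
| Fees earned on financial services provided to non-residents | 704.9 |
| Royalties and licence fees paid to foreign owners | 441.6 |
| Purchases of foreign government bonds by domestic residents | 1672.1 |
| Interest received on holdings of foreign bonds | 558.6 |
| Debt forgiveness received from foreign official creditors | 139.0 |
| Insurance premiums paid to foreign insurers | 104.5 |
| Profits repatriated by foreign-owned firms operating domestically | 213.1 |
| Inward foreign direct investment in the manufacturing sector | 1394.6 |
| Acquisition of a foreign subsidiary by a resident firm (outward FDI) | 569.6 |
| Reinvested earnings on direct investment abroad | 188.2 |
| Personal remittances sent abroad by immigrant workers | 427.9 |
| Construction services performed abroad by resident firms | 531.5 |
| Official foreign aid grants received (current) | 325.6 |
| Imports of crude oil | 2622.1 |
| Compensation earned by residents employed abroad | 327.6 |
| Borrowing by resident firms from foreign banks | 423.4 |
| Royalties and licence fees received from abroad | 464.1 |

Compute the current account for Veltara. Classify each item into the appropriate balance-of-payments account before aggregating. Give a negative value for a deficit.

2580.0

Goods: -2622.1 + 2558.4 = -63.7
Services: -104.5 + 704.9 + 531.5 - 441.6 + 898.2 + 464.1 = 2052.6
Primary income: 558.6 + 327.6 + 188.2 - 213.1 = 861.3
Secondary income: -167.9 - 427.9 + 325.6 = -270.2
Current account = (-63.7) + 2052.6 + 861.3 + (-270.2) = 2580.0
(Excluded from the current account — financial account: foreign purchases of equities on the domestic stock exchange 1257.7, purchases of foreign government bonds by domestic residents 1672.1, inward foreign direct investment in the manufacturing sector 1394.6, acquisition of a foreign subsidiary by a resident firm (outward FDI) 569.6, borrowing by resident firms from foreign banks 423.4; capital account: debt forgiveness received from foreign official creditors 139.0.)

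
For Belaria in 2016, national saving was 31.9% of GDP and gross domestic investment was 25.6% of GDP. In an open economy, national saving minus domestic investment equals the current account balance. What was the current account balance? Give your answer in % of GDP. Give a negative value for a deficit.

6.3

CA = S - I = 31.9 - 25.6 = 6.3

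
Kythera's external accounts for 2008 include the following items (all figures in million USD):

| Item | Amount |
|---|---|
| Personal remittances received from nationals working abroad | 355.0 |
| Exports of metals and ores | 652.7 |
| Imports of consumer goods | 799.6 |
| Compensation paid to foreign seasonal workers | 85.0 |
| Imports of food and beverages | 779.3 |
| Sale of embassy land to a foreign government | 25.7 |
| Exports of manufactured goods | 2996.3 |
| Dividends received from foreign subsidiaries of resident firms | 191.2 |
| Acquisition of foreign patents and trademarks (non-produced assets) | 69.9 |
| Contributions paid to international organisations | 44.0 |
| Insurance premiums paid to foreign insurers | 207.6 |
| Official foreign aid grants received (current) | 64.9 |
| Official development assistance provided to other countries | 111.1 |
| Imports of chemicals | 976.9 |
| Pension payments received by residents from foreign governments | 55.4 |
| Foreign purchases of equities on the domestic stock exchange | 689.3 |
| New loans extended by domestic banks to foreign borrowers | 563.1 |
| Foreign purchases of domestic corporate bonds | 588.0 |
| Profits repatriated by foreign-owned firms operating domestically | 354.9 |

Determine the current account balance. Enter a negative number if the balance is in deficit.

957.1

Goods: -976.9 - 799.6 - 779.3 + 652.7 + 2996.3 = 1093.2
Services: -207.6
Primary income: -354.9 - 85.0 + 191.2 = -248.7
Secondary income: 355.0 - 111.1 + 64.9 + 55.4 - 44.0 = 320.2
Current account = 1093.2 + (-207.6) + (-248.7) + 320.2 = 957.1
(Excluded from the current account — capital account: sale of embassy land to a foreign government 25.7, acquisition of foreign patents and trademarks (non-produced assets) 69.9; financial account: foreign purchases of equities on the domestic stock exchange 689.3, new loans extended by domestic banks to foreign borrowers 563.1, foreign purchases of domestic corporate bonds 588.0.)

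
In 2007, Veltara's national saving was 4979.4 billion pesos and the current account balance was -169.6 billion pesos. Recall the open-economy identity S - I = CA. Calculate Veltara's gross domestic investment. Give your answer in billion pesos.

5149.0

S - I = CA (net lending to the rest of the world).
I = S - CA = 4979.4 - (-169.6) = 5149.0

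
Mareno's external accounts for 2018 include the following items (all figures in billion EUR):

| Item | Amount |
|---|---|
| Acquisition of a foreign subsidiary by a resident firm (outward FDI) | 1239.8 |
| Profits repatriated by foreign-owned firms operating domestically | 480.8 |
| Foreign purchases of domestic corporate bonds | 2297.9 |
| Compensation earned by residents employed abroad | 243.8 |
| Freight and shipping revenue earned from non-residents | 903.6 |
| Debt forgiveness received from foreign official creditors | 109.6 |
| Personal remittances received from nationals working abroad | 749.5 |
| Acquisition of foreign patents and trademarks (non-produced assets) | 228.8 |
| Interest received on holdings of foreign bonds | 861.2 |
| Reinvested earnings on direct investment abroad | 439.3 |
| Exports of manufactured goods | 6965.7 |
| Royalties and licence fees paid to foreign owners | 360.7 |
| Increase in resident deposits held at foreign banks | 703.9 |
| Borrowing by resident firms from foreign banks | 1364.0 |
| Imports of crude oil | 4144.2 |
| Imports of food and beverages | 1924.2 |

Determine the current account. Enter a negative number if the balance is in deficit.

3253.2

Goods: -1924.2 + 6965.7 - 4144.2 = 897.3
Services: 903.6 - 360.7 = 542.9
Primary income: 861.2 + 243.8 - 480.8 + 439.3 = 1063.5
Secondary income: 749.5
Current account = 897.3 + 542.9 + 1063.5 + 749.5 = 3253.2
(Excluded from the current account — financial account: acquisition of a foreign subsidiary by a resident firm (outward FDI) 1239.8, foreign purchases of domestic corporate bonds 2297.9, increase in resident deposits held at foreign banks 703.9, borrowing by resident firms from foreign banks 1364.0; capital account: debt forgiveness received from foreign official creditors 109.6, acquisition of foreign patents and trademarks (non-produced assets) 228.8.)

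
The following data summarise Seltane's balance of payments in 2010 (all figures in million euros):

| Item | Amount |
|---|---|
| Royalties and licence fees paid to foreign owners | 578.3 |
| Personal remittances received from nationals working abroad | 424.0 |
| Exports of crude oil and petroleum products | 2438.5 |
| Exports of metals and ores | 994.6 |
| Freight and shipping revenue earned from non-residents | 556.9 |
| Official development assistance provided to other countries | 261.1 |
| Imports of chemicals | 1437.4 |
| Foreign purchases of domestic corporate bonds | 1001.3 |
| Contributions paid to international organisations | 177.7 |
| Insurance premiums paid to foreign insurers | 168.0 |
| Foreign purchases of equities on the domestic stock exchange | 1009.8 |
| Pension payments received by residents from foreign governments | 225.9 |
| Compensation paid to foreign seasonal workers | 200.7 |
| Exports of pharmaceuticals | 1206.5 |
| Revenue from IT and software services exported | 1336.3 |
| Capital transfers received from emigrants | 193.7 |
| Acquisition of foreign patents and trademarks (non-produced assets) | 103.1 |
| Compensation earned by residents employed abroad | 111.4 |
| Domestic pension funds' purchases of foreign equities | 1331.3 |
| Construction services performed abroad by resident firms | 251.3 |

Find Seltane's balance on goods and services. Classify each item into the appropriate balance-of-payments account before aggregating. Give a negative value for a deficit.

Goods: 994.6 - 1437.4 + 2438.5 + 1206.5 = 3202.2
Services: -168.0 - 578.3 + 1336.3 + 251.3 + 556.9 = 1398.2
Trade balance = 3202.2 + 1398.2 = 4600.4
(Excluded from the trade balance — secondary income: personal remittances received from nationals working abroad 424.0, official development assistance provided to other countries 261.1, contributions paid to international organisations 177.7, pension payments received by residents from foreign governments 225.9; financial account: foreign purchases of domestic corporate bonds 1001.3, foreign purchases of equities on the domestic stock exchange 1009.8, domestic pension funds' purchases of foreign equities 1331.3; primary income: compensation paid to foreign seasonal workers 200.7, compensation earned by residents employed abroad 111.4; capital account: capital transfers received from emigrants 193.7, acquisition of foreign patents and trademarks (non-produced assets) 103.1.)

4600.4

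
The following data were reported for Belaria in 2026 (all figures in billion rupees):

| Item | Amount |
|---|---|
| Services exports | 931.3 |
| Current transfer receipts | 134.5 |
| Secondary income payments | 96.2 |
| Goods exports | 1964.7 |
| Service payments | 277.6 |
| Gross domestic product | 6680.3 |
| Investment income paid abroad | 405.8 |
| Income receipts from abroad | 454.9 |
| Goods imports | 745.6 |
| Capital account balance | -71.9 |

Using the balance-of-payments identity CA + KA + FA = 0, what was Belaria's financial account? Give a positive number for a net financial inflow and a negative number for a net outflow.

Goods balance = 1964.7 - 745.6 = 1219.1
Services balance = 931.3 - 277.6 = 653.7
Trade balance (goods + services) = 1219.1 + 653.7 = 1872.8
Net primary income = 454.9 - 405.8 = 49.1
Net secondary income = 134.5 - 96.2 = 38.3
Current account = 1872.8 + 49.1 + 38.3 = 1960.2
Financial account = -(1960.2 + (-71.9)) = -1888.3

-1888.3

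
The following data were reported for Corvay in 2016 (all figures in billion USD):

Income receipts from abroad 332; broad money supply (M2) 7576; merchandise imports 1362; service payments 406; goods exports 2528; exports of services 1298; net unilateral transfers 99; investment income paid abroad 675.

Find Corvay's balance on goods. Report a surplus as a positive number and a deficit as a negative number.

1166

Goods balance = 2528 - 1362 = 1166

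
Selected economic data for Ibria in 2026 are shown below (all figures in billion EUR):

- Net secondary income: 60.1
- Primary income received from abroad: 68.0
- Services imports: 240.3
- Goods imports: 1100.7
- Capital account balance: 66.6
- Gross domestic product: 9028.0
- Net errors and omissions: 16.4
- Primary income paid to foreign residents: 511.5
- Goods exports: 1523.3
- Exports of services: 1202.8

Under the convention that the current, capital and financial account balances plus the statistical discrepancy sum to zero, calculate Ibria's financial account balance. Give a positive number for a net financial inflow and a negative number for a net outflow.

-1084.7

Goods balance = 1523.3 - 1100.7 = 422.6
Services balance = 1202.8 - 240.3 = 962.5
Trade balance (goods + services) = 422.6 + 962.5 = 1385.1
Net primary income = 68.0 - 511.5 = -443.5
Net secondary income = 60.1
Current account = 1385.1 + (-443.5) + 60.1 = 1001.7
Financial account = -(1001.7 + 66.6 + 16.4) = -1084.7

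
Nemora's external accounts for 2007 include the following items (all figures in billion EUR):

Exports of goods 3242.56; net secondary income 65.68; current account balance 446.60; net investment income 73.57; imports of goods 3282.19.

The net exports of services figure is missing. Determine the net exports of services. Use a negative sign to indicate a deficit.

Current account = goods balance + services balance + net primary income + net secondary income
Sum of the known components = 99.62
Net exports of services = CA - (known components) = 446.60 - 99.62 = 346.98

346.98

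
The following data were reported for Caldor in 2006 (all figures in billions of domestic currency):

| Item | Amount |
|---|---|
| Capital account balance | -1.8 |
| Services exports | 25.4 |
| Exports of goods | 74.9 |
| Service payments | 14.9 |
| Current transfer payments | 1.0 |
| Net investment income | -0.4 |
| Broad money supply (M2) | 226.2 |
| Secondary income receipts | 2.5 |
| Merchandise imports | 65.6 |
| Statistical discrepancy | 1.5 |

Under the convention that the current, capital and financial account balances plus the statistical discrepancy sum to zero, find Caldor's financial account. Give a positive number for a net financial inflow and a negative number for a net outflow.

Goods balance = 74.9 - 65.6 = 9.3
Services balance = 25.4 - 14.9 = 10.5
Trade balance (goods + services) = 9.3 + 10.5 = 19.8
Net primary income = -0.4
Net secondary income = 2.5 - 1.0 = 1.5
Current account = 19.8 + (-0.4) + 1.5 = 20.9
Financial account = -(20.9 + (-1.8) + 1.5) = -20.6

-20.6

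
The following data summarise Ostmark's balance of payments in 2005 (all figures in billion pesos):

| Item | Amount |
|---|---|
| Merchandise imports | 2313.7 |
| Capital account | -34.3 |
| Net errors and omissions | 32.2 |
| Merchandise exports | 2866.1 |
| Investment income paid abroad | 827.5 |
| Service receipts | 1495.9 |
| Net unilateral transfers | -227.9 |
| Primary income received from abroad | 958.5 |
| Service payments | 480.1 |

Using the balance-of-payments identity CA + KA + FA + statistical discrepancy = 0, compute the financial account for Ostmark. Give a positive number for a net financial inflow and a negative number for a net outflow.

Goods balance = 2866.1 - 2313.7 = 552.4
Services balance = 1495.9 - 480.1 = 1015.8
Trade balance (goods + services) = 552.4 + 1015.8 = 1568.2
Net primary income = 958.5 - 827.5 = 131.0
Net secondary income = -227.9
Current account = 1568.2 + 131.0 + (-227.9) = 1471.3
Financial account = -(1471.3 + (-34.3) + 32.2) = -1469.2

-1469.2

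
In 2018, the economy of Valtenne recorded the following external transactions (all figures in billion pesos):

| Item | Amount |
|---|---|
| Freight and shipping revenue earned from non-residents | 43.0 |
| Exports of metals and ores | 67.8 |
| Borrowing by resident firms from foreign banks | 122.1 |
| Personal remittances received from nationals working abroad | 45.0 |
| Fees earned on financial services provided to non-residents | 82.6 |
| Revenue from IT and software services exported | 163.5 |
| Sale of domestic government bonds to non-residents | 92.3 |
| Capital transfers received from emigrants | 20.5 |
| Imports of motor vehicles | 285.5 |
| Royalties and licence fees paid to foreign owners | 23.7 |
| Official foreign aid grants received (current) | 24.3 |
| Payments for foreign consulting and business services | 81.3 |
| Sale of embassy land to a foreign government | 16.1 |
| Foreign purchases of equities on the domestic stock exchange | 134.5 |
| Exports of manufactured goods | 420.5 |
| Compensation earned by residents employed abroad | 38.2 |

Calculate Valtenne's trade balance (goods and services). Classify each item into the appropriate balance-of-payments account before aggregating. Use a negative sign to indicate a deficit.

Goods: 420.5 + 67.8 - 285.5 = 202.8
Services: 163.5 - 81.3 - 23.7 + 82.6 + 43.0 = 184.1
Trade balance = 202.8 + 184.1 = 386.9
(Excluded from the trade balance — financial account: borrowing by resident firms from foreign banks 122.1, sale of domestic government bonds to non-residents 92.3, foreign purchases of equities on the domestic stock exchange 134.5; secondary income: personal remittances received from nationals working abroad 45.0, official foreign aid grants received (current) 24.3; capital account: capital transfers received from emigrants 20.5, sale of embassy land to a foreign government 16.1; primary income: compensation earned by residents employed abroad 38.2.)

386.9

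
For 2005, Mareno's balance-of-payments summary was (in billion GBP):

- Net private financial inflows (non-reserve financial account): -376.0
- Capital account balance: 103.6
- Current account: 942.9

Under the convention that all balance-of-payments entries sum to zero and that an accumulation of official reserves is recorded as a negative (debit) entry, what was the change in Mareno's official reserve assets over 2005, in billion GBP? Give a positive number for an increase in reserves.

Official reserve transactions balance = -(942.9 + 103.6 + (-376.0)) = -670.5
An accumulation of reserves is recorded as a debit (negative entry), so the change in the stock of reserves is the negative of that balance.
Change in official reserves = -(-670.5) = 670.5

670.5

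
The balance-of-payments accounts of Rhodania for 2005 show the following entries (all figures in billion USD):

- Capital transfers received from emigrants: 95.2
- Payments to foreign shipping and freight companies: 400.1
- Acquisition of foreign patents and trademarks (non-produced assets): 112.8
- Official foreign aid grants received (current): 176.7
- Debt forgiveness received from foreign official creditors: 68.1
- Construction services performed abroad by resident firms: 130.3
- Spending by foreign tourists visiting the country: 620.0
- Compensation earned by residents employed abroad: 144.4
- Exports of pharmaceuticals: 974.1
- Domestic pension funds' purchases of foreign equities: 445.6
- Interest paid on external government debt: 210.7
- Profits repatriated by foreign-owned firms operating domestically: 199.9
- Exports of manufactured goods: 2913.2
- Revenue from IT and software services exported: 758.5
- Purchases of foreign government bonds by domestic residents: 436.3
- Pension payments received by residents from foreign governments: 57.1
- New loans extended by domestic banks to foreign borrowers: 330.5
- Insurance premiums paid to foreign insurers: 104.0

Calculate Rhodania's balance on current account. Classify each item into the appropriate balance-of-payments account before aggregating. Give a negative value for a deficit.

Goods: 2913.2 + 974.1 = 3887.3
Services: 758.5 - 400.1 + 620.0 + 130.3 - 104.0 = 1004.7
Primary income: -199.9 + 144.4 - 210.7 = -266.2
Secondary income: 57.1 + 176.7 = 233.8
Current account = 3887.3 + 1004.7 + (-266.2) + 233.8 = 4859.6
(Excluded from the current account — capital account: capital transfers received from emigrants 95.2, acquisition of foreign patents and trademarks (non-produced assets) 112.8, debt forgiveness received from foreign official creditors 68.1; financial account: domestic pension funds' purchases of foreign equities 445.6, purchases of foreign government bonds by domestic residents 436.3, new loans extended by domestic banks to foreign borrowers 330.5.)

4859.6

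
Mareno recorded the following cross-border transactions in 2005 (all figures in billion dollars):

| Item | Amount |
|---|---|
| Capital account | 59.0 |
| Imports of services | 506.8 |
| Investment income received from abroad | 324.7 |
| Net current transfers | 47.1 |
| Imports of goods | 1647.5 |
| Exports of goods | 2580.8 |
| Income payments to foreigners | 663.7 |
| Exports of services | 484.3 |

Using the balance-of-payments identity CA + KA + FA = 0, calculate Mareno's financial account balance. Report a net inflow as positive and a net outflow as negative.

Goods balance = 2580.8 - 1647.5 = 933.3
Services balance = 484.3 - 506.8 = -22.5
Trade balance (goods + services) = 933.3 + (-22.5) = 910.8
Net primary income = 324.7 - 663.7 = -339.0
Net secondary income = 47.1
Current account = 910.8 + (-339.0) + 47.1 = 618.9
Financial account = -(618.9 + 59.0) = -677.9

-677.9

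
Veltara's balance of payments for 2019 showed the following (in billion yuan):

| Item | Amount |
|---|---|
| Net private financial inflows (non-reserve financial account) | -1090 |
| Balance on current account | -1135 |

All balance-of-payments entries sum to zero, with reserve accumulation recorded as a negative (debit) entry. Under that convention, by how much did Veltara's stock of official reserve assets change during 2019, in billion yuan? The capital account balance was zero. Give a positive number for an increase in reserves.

Official reserve transactions balance = -((-1135) + (-1090)) = 2225
An accumulation of reserves is recorded as a debit (negative entry), so the change in the stock of reserves is the negative of that balance.
Change in official reserves = -(2225) = -2225

-2225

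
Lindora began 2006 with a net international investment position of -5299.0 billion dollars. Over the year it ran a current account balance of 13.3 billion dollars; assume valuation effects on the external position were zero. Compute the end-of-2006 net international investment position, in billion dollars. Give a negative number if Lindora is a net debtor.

-5285.7

With no valuation effects, change in NIIP = current account = 13.3
End-of-year NIIP = -5299.0 + 13.3 = -5285.7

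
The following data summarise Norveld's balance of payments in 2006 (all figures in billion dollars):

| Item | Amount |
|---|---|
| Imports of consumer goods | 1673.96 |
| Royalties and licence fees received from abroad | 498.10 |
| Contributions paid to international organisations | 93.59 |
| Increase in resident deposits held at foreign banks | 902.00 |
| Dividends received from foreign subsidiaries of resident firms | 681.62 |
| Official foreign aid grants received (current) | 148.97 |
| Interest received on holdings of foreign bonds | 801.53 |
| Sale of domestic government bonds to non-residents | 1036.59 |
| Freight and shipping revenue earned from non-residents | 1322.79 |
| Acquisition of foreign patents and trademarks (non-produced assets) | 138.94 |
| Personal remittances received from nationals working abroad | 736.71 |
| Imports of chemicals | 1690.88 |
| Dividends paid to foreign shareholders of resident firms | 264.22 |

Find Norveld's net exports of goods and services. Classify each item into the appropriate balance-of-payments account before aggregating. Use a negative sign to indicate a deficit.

-1543.95

Goods: -1673.96 - 1690.88 = -3364.84
Services: 1322.79 + 498.10 = 1820.89
Trade balance = -3364.84 + 1820.89 = -1543.95
(Excluded from the trade balance — secondary income: contributions paid to international organisations 93.59, official foreign aid grants received (current) 148.97, personal remittances received from nationals working abroad 736.71; financial account: increase in resident deposits held at foreign banks 902.00, sale of domestic government bonds to non-residents 1036.59; primary income: dividends received from foreign subsidiaries of resident firms 681.62, interest received on holdings of foreign bonds 801.53, dividends paid to foreign shareholders of resident firms 264.22; capital account: acquisition of foreign patents and trademarks (non-produced assets) 138.94.)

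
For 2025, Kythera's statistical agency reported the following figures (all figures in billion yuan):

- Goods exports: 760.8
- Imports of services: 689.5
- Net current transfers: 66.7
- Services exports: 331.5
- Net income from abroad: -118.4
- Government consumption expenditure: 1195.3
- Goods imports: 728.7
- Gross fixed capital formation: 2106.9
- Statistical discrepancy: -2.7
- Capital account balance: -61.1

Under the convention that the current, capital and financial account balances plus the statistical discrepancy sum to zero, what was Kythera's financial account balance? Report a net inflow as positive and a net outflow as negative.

Goods balance = 760.8 - 728.7 = 32.1
Services balance = 331.5 - 689.5 = -358.0
Trade balance (goods + services) = 32.1 + (-358.0) = -325.9
Net primary income = -118.4
Net secondary income = 66.7
Current account = -325.9 + (-118.4) + 66.7 = -377.6
Financial account = -(-377.6 + (-61.1) + (-2.7)) = 441.4

441.4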